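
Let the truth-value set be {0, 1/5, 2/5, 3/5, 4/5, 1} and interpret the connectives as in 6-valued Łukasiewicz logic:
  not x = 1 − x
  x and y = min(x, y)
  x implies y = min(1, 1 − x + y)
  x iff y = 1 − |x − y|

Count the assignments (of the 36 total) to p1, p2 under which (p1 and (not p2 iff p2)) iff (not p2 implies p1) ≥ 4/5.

9

value 1: 1 assignment (counts)
value 4/5: 8 assignments (counts)
value 3/5: 7 assignments
value 2/5: 10 assignments
value 1/5: 3 assignments
value 0: 7 assignments
So 9 of the 36 assignments meet the threshold.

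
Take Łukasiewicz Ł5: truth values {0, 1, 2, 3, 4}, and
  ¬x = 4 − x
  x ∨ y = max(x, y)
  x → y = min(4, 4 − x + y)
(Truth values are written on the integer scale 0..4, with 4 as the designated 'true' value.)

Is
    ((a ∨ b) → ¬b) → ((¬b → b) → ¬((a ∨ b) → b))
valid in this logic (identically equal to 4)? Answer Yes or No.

No

Counterexample: take a = 0, b = 1.
a ∨ b = 0 ∨ 1 = 1
¬b = ¬1 = 3
(a ∨ b) → ¬b = 1 → 3 = 4
¬b = ¬1 = 3
¬b → b = 3 → 1 = 2
a ∨ b = 0 ∨ 1 = 1
(a ∨ b) → b = 1 → 1 = 4
¬((a ∨ b) → b) = ¬4 = 0
(¬b → b) → ¬((a ∨ b) → b) = 2 → 0 = 2
((a ∨ b) → ¬b) → ((¬b → b) → ¬((a ∨ b) → b)) = 4 → 2 = 2
This gives 2 ≠ 4.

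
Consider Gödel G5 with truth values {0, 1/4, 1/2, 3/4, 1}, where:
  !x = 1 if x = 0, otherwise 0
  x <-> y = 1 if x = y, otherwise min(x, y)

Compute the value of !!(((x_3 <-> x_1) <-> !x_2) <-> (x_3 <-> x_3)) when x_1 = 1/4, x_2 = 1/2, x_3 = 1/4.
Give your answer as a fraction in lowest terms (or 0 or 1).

x_3 <-> x_1 = 1/4 <-> 1/4 = 1
!x_2 = !1/2 = 0
(x_3 <-> x_1) <-> !x_2 = 1 <-> 0 = 0
x_3 <-> x_3 = 1/4 <-> 1/4 = 1
((x_3 <-> x_1) <-> !x_2) <-> (x_3 <-> x_3) = 0 <-> 1 = 0
!(((x_3 <-> x_1) <-> !x_2) <-> (x_3 <-> x_3)) = !0 = 1
!!(((x_3 <-> x_1) <-> !x_2) <-> (x_3 <-> x_3)) = !1 = 0

0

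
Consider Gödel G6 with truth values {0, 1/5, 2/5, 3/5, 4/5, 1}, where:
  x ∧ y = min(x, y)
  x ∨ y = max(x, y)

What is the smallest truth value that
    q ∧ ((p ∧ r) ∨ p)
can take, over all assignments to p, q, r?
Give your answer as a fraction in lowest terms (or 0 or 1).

Take p = 0, q = 0, r = 0:
p ∧ r = 0 ∧ 0 = 0
(p ∧ r) ∨ p = 0 ∨ 0 = 0
q ∧ ((p ∧ r) ∨ p) = 0 ∧ 0 = 0
No assignment yields a value below 0, so this is the minimum.

0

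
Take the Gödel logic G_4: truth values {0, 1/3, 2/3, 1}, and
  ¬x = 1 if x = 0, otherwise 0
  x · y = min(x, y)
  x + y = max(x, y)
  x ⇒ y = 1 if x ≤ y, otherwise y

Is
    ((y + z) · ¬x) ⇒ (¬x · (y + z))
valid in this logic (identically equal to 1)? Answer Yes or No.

At x = 1/3, y = 1, z = 2/3, for instance:
y + z = 1 + 2/3 = 1
¬x = ¬1/3 = 0
(y + z) · ¬x = 1 · 0 = 0
¬x · (y + z) = 0 · 1 = 0
((y + z) · ¬x) ⇒ (¬x · (y + z)) = 0 ⇒ 0 = 1
and checking the remaining 63 assignments likewise gives ≥ 1 in every case.

Yes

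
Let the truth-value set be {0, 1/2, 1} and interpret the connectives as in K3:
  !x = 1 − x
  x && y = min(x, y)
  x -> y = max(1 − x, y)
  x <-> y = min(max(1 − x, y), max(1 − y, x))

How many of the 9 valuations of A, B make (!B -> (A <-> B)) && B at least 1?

3

A = 0, B = 0 ↦ 0  <
A = 0, B = 1/2 ↦ 1/2  <
A = 0, B = 1 ↦ 1  ≥
A = 1/2, B = 0 ↦ 0  <
A = 1/2, B = 1/2 ↦ 1/2  <
A = 1/2, B = 1 ↦ 1  ≥
A = 1, B = 0 ↦ 0  <
A = 1, B = 1/2 ↦ 1/2  <
A = 1, B = 1 ↦ 1  ≥
So 3 of the 9 assignments meet the threshold.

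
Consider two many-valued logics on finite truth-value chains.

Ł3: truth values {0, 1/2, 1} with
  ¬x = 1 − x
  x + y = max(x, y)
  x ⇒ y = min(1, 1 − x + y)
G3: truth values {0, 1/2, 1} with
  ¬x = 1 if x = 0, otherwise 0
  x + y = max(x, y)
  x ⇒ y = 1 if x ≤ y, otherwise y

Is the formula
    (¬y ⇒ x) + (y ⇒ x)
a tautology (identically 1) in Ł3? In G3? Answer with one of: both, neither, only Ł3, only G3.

only G3

In Ł3: at x = 0, y = 1/2 the value is 1/2 — not a tautology.
In G3: every assignment gives 1 — tautology.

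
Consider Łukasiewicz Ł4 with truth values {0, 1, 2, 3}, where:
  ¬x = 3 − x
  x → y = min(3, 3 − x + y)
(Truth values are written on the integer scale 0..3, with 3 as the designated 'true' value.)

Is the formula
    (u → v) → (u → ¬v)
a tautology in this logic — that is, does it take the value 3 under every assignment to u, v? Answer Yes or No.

Counterexample: take u = 1, v = 3.
u → v = 1 → 3 = 3
¬v = ¬3 = 0
u → ¬v = 1 → 0 = 2
(u → v) → (u → ¬v) = 3 → 2 = 2
This gives 2 ≠ 3.

No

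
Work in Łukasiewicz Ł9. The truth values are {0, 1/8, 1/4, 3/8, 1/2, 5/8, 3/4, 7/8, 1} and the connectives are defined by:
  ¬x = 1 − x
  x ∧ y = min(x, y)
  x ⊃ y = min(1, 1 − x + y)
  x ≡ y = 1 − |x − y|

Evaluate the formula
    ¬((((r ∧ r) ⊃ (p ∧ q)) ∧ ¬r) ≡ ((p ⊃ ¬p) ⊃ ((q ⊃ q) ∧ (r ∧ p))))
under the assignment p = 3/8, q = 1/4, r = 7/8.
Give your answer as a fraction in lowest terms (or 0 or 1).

r ∧ r = 7/8 ∧ 7/8 = 7/8
p ∧ q = 3/8 ∧ 1/4 = 1/4
(r ∧ r) ⊃ (p ∧ q) = 7/8 ⊃ 1/4 = 3/8
¬r = ¬7/8 = 1/8
((r ∧ r) ⊃ (p ∧ q)) ∧ ¬r = 3/8 ∧ 1/8 = 1/8
¬p = ¬3/8 = 5/8
p ⊃ ¬p = 3/8 ⊃ 5/8 = 1
q ⊃ q = 1/4 ⊃ 1/4 = 1
r ∧ p = 7/8 ∧ 3/8 = 3/8
(q ⊃ q) ∧ (r ∧ p) = 1 ∧ 3/8 = 3/8
(p ⊃ ¬p) ⊃ ((q ⊃ q) ∧ (r ∧ p)) = 1 ⊃ 3/8 = 3/8
(((r ∧ r) ⊃ (p ∧ q)) ∧ ¬r) ≡ ((p ⊃ ¬p) ⊃ ((q ⊃ q) ∧ (r ∧ p))) = 1/8 ≡ 3/8 = 3/4
¬((((r ∧ r) ⊃ (p ∧ q)) ∧ ¬r) ≡ ((p ⊃ ¬p) ⊃ ((q ⊃ q) ∧ (r ∧ p)))) = ¬3/4 = 1/4

1/4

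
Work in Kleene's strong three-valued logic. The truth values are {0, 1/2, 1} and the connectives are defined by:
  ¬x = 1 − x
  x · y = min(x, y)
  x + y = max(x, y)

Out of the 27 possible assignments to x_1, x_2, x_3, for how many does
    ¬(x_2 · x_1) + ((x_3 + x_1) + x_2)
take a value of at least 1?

25

value 1: 25 assignments (counts)
value 1/2: 2 assignments
So 25 of the 27 assignments meet the threshold.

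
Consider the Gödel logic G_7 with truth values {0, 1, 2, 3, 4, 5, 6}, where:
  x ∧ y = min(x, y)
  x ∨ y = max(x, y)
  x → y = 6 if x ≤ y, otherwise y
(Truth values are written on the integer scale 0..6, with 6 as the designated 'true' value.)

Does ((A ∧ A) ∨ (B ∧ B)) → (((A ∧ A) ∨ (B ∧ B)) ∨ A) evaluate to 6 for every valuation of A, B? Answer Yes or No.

Yes

At A = 3, B = 6, for instance:
A ∧ A = 3 ∧ 3 = 3
B ∧ B = 6 ∧ 6 = 6
(A ∧ A) ∨ (B ∧ B) = 3 ∨ 6 = 6
((A ∧ A) ∨ (B ∧ B)) ∨ A = 6 ∨ 3 = 6
((A ∧ A) ∨ (B ∧ B)) → (((A ∧ A) ∨ (B ∧ B)) ∨ A) = 6 → 6 = 6
and checking the remaining 48 assignments likewise gives ≥ 6 in every case.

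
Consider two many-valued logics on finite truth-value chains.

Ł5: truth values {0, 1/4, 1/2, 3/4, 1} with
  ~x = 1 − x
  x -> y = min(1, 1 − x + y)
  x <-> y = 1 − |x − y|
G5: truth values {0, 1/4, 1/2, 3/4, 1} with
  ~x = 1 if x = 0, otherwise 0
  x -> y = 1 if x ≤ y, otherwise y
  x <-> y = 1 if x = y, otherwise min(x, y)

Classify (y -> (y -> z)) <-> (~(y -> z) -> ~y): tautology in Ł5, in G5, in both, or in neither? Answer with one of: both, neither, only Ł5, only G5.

only Ł5

In Ł5: every assignment gives 1 — tautology.
In G5: at y = 1/2, z = 1/4 the value is 1/4 — not a tautology.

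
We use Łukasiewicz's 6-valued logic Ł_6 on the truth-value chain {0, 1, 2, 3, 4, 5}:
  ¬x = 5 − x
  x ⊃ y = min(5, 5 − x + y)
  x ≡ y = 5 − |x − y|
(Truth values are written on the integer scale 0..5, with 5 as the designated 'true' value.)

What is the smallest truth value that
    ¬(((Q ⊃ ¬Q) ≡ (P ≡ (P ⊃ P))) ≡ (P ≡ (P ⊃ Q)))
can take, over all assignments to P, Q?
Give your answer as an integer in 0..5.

Take P = 0, Q = 0:
¬Q = ¬0 = 5
Q ⊃ ¬Q = 0 ⊃ 5 = 5
P ⊃ P = 0 ⊃ 0 = 5
P ≡ (P ⊃ P) = 0 ≡ 5 = 0
(Q ⊃ ¬Q) ≡ (P ≡ (P ⊃ P)) = 5 ≡ 0 = 0
P ⊃ Q = 0 ⊃ 0 = 5
P ≡ (P ⊃ Q) = 0 ≡ 5 = 0
((Q ⊃ ¬Q) ≡ (P ≡ (P ⊃ P))) ≡ (P ≡ (P ⊃ Q)) = 0 ≡ 0 = 5
¬(((Q ⊃ ¬Q) ≡ (P ≡ (P ⊃ P))) ≡ (P ≡ (P ⊃ Q))) = ¬5 = 0
No assignment yields a value below 0, so this is the minimum.

0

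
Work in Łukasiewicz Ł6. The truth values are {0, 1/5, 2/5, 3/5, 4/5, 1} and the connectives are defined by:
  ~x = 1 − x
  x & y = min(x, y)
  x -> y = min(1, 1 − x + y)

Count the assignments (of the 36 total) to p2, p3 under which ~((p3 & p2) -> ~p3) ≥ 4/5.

value 1: 1 assignment (counts)
value 4/5: 1 assignment (counts)
value 3/5: 3 assignments
value 2/5: 2 assignments
value 1/5: 5 assignments
value 0: 24 assignments
So 2 of the 36 assignments meet the threshold.

2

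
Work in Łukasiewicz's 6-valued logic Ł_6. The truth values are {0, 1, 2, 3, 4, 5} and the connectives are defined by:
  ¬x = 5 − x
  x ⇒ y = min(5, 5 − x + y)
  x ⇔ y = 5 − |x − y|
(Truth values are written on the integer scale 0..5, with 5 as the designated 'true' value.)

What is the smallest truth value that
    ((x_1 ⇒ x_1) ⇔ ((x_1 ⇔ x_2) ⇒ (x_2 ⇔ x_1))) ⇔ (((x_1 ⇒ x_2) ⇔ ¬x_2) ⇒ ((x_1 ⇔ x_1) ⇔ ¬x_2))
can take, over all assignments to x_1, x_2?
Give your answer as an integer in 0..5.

Take x_1 = 4, x_2 = 2:
x_1 ⇒ x_1 = 4 ⇒ 4 = 5
x_1 ⇔ x_2 = 4 ⇔ 2 = 3
x_2 ⇔ x_1 = 2 ⇔ 4 = 3
(x_1 ⇔ x_2) ⇒ (x_2 ⇔ x_1) = 3 ⇒ 3 = 5
(x_1 ⇒ x_1) ⇔ ((x_1 ⇔ x_2) ⇒ (x_2 ⇔ x_1)) = 5 ⇔ 5 = 5
x_1 ⇒ x_2 = 4 ⇒ 2 = 3
¬x_2 = ¬2 = 3
(x_1 ⇒ x_2) ⇔ ¬x_2 = 3 ⇔ 3 = 5
x_1 ⇔ x_1 = 4 ⇔ 4 = 5
¬x_2 = ¬2 = 3
(x_1 ⇔ x_1) ⇔ ¬x_2 = 5 ⇔ 3 = 3
((x_1 ⇒ x_2) ⇔ ¬x_2) ⇒ ((x_1 ⇔ x_1) ⇔ ¬x_2) = 5 ⇒ 3 = 3
((x_1 ⇒ x_1) ⇔ ((x_1 ⇔ x_2) ⇒ (x_2 ⇔ x_1))) ⇔ (((x_1 ⇒ x_2) ⇔ ¬x_2) ⇒ ((x_1 ⇔ x_1) ⇔ ¬x_2)) = 5 ⇔ 3 = 3
No assignment yields a value below 3, so this is the minimum.

3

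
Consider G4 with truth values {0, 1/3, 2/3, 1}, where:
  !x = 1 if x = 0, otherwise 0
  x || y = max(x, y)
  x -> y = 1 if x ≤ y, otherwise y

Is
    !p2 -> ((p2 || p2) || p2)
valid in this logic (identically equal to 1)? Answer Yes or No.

No

Counterexample: take p2 = 0.
!p2 = !0 = 1
p2 || p2 = 0 || 0 = 0
(p2 || p2) || p2 = 0 || 0 = 0
!p2 -> ((p2 || p2) || p2) = 1 -> 0 = 0
This gives 0 ≠ 1.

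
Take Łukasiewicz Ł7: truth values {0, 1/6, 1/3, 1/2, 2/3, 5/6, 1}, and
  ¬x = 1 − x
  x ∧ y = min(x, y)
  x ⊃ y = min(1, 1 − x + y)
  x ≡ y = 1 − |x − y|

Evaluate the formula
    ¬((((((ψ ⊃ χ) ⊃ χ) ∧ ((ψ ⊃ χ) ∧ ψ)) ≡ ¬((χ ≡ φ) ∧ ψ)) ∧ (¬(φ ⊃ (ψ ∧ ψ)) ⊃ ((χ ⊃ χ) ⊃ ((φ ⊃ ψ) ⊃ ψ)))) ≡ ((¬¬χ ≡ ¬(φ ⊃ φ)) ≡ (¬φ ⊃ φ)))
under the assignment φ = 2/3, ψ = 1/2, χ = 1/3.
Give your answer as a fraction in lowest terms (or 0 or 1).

1/3

ψ ⊃ χ = 1/2 ⊃ 1/3 = 5/6
(ψ ⊃ χ) ⊃ χ = 5/6 ⊃ 1/3 = 1/2
ψ ⊃ χ = 1/2 ⊃ 1/3 = 5/6
(ψ ⊃ χ) ∧ ψ = 5/6 ∧ 1/2 = 1/2
((ψ ⊃ χ) ⊃ χ) ∧ ((ψ ⊃ χ) ∧ ψ) = 1/2 ∧ 1/2 = 1/2
χ ≡ φ = 1/3 ≡ 2/3 = 2/3
(χ ≡ φ) ∧ ψ = 2/3 ∧ 1/2 = 1/2
¬((χ ≡ φ) ∧ ψ) = ¬1/2 = 1/2
(((ψ ⊃ χ) ⊃ χ) ∧ ((ψ ⊃ χ) ∧ ψ)) ≡ ¬((χ ≡ φ) ∧ ψ) = 1/2 ≡ 1/2 = 1
ψ ∧ ψ = 1/2 ∧ 1/2 = 1/2
φ ⊃ (ψ ∧ ψ) = 2/3 ⊃ 1/2 = 5/6
¬(φ ⊃ (ψ ∧ ψ)) = ¬5/6 = 1/6
χ ⊃ χ = 1/3 ⊃ 1/3 = 1
φ ⊃ ψ = 2/3 ⊃ 1/2 = 5/6
(φ ⊃ ψ) ⊃ ψ = 5/6 ⊃ 1/2 = 2/3
(χ ⊃ χ) ⊃ ((φ ⊃ ψ) ⊃ ψ) = 1 ⊃ 2/3 = 2/3
¬(φ ⊃ (ψ ∧ ψ)) ⊃ ((χ ⊃ χ) ⊃ ((φ ⊃ ψ) ⊃ ψ)) = 1/6 ⊃ 2/3 = 1
((((ψ ⊃ χ) ⊃ χ) ∧ ((ψ ⊃ χ) ∧ ψ)) ≡ ¬((χ ≡ φ) ∧ ψ)) ∧ (¬(φ ⊃ (ψ ∧ ψ)) ⊃ ((χ ⊃ χ) ⊃ ((φ ⊃ ψ) ⊃ ψ))) = 1 ∧ 1 = 1
¬χ = ¬1/3 = 2/3
¬¬χ = ¬2/3 = 1/3
φ ⊃ φ = 2/3 ⊃ 2/3 = 1
¬(φ ⊃ φ) = ¬1 = 0
¬¬χ ≡ ¬(φ ⊃ φ) = 1/3 ≡ 0 = 2/3
¬φ = ¬2/3 = 1/3
¬φ ⊃ φ = 1/3 ⊃ 2/3 = 1
(¬¬χ ≡ ¬(φ ⊃ φ)) ≡ (¬φ ⊃ φ) = 2/3 ≡ 1 = 2/3
(((((ψ ⊃ χ) ⊃ χ) ∧ ((ψ ⊃ χ) ∧ ψ)) ≡ ¬((χ ≡ φ) ∧ ψ)) ∧ (¬(φ ⊃ (ψ ∧ ψ)) ⊃ ((χ ⊃ χ) ⊃ ((φ ⊃ ψ) ⊃ ψ)))) ≡ ((¬¬χ ≡ ¬(φ ⊃ φ)) ≡ (¬φ ⊃ φ)) = 1 ≡ 2/3 = 2/3
¬((((((ψ ⊃ χ) ⊃ χ) ∧ ((ψ ⊃ χ) ∧ ψ)) ≡ ¬((χ ≡ φ) ∧ ψ)) ∧ (¬(φ ⊃ (ψ ∧ ψ)) ⊃ ((χ ⊃ χ) ⊃ ((φ ⊃ ψ) ⊃ ψ)))) ≡ ((¬¬χ ≡ ¬(φ ⊃ φ)) ≡ (¬φ ⊃ φ))) = ¬2/3 = 1/3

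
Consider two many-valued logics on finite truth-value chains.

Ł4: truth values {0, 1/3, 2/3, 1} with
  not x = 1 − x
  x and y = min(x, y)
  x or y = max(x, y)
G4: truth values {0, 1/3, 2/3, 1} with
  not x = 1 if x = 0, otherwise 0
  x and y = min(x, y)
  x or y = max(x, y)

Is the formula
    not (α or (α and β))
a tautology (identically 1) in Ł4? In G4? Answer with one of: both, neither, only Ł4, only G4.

neither

In Ł4: at α = 1/3, β = 0 the value is 2/3 — not a tautology.
In G4: at α = 1/3, β = 0 the value is 0 — not a tautology.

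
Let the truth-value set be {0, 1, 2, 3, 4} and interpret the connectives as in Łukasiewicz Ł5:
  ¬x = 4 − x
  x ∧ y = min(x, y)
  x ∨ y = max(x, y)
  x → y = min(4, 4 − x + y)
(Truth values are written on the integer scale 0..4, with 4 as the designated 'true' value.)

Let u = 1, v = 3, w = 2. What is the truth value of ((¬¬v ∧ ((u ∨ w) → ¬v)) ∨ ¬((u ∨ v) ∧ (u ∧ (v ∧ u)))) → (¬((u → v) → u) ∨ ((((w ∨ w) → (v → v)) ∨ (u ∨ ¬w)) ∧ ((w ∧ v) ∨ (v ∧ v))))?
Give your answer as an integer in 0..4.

¬v = ¬3 = 1
¬¬v = ¬1 = 3
u ∨ w = 1 ∨ 2 = 2
¬v = ¬3 = 1
(u ∨ w) → ¬v = 2 → 1 = 3
¬¬v ∧ ((u ∨ w) → ¬v) = 3 ∧ 3 = 3
u ∨ v = 1 ∨ 3 = 3
v ∧ u = 3 ∧ 1 = 1
u ∧ (v ∧ u) = 1 ∧ 1 = 1
(u ∨ v) ∧ (u ∧ (v ∧ u)) = 3 ∧ 1 = 1
¬((u ∨ v) ∧ (u ∧ (v ∧ u))) = ¬1 = 3
(¬¬v ∧ ((u ∨ w) → ¬v)) ∨ ¬((u ∨ v) ∧ (u ∧ (v ∧ u))) = 3 ∨ 3 = 3
u → v = 1 → 3 = 4
(u → v) → u = 4 → 1 = 1
¬((u → v) → u) = ¬1 = 3
w ∨ w = 2 ∨ 2 = 2
v → v = 3 → 3 = 4
(w ∨ w) → (v → v) = 2 → 4 = 4
¬w = ¬2 = 2
u ∨ ¬w = 1 ∨ 2 = 2
((w ∨ w) → (v → v)) ∨ (u ∨ ¬w) = 4 ∨ 2 = 4
w ∧ v = 2 ∧ 3 = 2
v ∧ v = 3 ∧ 3 = 3
(w ∧ v) ∨ (v ∧ v) = 2 ∨ 3 = 3
(((w ∨ w) → (v → v)) ∨ (u ∨ ¬w)) ∧ ((w ∧ v) ∨ (v ∧ v)) = 4 ∧ 3 = 3
¬((u → v) → u) ∨ ((((w ∨ w) → (v → v)) ∨ (u ∨ ¬w)) ∧ ((w ∧ v) ∨ (v ∧ v))) = 3 ∨ 3 = 3
((¬¬v ∧ ((u ∨ w) → ¬v)) ∨ ¬((u ∨ v) ∧ (u ∧ (v ∧ u)))) → (¬((u → v) → u) ∨ ((((w ∨ w) → (v → v)) ∨ (u ∨ ¬w)) ∧ ((w ∧ v) ∨ (v ∧ v)))) = 3 → 3 = 4

4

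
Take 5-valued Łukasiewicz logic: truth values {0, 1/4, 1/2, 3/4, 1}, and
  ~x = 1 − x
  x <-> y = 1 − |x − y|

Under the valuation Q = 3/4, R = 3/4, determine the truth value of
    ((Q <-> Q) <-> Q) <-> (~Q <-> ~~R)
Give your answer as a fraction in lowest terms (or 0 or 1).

Q <-> Q = 3/4 <-> 3/4 = 1
(Q <-> Q) <-> Q = 1 <-> 3/4 = 3/4
~Q = ~3/4 = 1/4
~R = ~3/4 = 1/4
~~R = ~1/4 = 3/4
~Q <-> ~~R = 1/4 <-> 3/4 = 1/2
((Q <-> Q) <-> Q) <-> (~Q <-> ~~R) = 3/4 <-> 1/2 = 3/4

3/4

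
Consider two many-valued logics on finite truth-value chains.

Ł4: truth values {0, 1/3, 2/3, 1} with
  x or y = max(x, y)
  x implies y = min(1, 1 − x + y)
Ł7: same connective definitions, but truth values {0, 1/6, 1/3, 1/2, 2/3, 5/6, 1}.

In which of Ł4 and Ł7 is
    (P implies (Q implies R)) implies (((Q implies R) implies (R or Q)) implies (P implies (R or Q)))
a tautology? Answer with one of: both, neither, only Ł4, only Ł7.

In Ł4: every assignment gives 1 — tautology.
In Ł7: every assignment gives 1 — tautology.

both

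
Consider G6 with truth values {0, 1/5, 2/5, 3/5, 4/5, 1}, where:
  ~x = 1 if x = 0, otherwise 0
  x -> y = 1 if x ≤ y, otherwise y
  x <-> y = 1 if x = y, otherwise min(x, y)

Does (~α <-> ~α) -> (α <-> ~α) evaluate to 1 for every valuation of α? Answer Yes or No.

Counterexample: take α = 0.
~α = ~0 = 1
~α = ~0 = 1
~α <-> ~α = 1 <-> 1 = 1
~α = ~0 = 1
α <-> ~α = 0 <-> 1 = 0
(~α <-> ~α) -> (α <-> ~α) = 1 -> 0 = 0
This gives 0 ≠ 1.

No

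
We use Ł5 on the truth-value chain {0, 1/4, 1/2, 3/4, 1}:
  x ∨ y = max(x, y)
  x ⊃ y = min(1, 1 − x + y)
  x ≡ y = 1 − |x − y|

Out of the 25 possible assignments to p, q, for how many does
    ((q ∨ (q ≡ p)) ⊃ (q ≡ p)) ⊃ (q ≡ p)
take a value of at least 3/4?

value 1: 9 assignments (counts)
value 3/4: 9 assignments (counts)
value 1/2: 4 assignments
value 1/4: 2 assignments
value 0: 1 assignment
So 18 of the 25 assignments meet the threshold.

18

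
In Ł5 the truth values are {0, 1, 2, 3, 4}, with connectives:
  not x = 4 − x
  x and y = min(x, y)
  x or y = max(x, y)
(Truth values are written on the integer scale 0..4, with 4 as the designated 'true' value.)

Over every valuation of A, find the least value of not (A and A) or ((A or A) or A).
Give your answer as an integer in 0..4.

Take A = 2:
A and A = 2 and 2 = 2
not (A and A) = not 2 = 2
A or A = 2 or 2 = 2
(A or A) or A = 2 or 2 = 2
not (A and A) or ((A or A) or A) = 2 or 2 = 2
No assignment yields a value below 2, so this is the minimum.

2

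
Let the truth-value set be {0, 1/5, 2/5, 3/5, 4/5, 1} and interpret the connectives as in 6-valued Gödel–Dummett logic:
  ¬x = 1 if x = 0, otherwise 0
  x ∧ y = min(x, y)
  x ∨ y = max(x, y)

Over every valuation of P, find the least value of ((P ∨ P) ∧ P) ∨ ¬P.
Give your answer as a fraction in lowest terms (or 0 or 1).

Take P = 1/5:
P ∨ P = 1/5 ∨ 1/5 = 1/5
(P ∨ P) ∧ P = 1/5 ∧ 1/5 = 1/5
¬P = ¬1/5 = 0
((P ∨ P) ∧ P) ∨ ¬P = 1/5 ∨ 0 = 1/5
No assignment yields a value below 1/5, so this is the minimum.

1/5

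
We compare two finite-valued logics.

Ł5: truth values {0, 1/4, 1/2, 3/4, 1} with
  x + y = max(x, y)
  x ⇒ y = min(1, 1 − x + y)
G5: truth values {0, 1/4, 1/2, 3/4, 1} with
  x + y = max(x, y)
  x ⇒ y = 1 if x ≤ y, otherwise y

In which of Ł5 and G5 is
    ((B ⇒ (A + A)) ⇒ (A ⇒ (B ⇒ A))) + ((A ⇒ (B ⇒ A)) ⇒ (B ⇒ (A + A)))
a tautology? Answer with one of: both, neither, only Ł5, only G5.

both

In Ł5: every assignment gives 1 — tautology.
In G5: every assignment gives 1 — tautology.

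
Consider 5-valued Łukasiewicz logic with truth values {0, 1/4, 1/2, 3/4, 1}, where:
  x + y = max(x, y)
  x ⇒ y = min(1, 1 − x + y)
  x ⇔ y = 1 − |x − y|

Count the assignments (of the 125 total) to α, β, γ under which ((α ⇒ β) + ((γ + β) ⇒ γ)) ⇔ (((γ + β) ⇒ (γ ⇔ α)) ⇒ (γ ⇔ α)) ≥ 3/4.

109

value 1: 65 assignments (counts)
value 3/4: 44 assignments (counts)
value 1/2: 12 assignments
value 1/4: 3 assignments
value 0: 1 assignment
So 109 of the 125 assignments meet the threshold.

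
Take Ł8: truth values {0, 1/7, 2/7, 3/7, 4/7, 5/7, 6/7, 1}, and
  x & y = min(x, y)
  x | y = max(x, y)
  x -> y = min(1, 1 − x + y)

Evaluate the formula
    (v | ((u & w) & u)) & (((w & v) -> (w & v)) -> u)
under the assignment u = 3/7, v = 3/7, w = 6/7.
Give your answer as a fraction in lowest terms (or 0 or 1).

u & w = 3/7 & 6/7 = 3/7
(u & w) & u = 3/7 & 3/7 = 3/7
v | ((u & w) & u) = 3/7 | 3/7 = 3/7
w & v = 6/7 & 3/7 = 3/7
w & v = 6/7 & 3/7 = 3/7
(w & v) -> (w & v) = 3/7 -> 3/7 = 1
((w & v) -> (w & v)) -> u = 1 -> 3/7 = 3/7
(v | ((u & w) & u)) & (((w & v) -> (w & v)) -> u) = 3/7 & 3/7 = 3/7

3/7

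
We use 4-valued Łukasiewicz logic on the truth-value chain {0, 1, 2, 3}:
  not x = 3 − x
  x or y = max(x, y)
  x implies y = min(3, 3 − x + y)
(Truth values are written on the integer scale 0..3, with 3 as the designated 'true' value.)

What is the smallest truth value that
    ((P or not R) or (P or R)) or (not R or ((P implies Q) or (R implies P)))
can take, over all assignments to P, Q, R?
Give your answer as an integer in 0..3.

Take P = 1, Q = 0, R = 2:
not R = not 2 = 1
P or not R = 1 or 1 = 1
P or R = 1 or 2 = 2
(P or not R) or (P or R) = 1 or 2 = 2
not R = not 2 = 1
P implies Q = 1 implies 0 = 2
R implies P = 2 implies 1 = 2
(P implies Q) or (R implies P) = 2 or 2 = 2
not R or ((P implies Q) or (R implies P)) = 1 or 2 = 2
((P or not R) or (P or R)) or (not R or ((P implies Q) or (R implies P))) = 2 or 2 = 2
No assignment yields a value below 2, so this is the minimum.

2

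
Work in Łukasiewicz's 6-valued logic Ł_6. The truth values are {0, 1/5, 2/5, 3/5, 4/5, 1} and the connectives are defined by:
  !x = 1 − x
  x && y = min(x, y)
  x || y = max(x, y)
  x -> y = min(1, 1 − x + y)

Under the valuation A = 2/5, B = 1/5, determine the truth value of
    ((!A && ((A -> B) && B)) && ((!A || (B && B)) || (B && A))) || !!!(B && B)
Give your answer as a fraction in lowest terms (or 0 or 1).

4/5

!A = !2/5 = 3/5
A -> B = 2/5 -> 1/5 = 4/5
(A -> B) && B = 4/5 && 1/5 = 1/5
!A && ((A -> B) && B) = 3/5 && 1/5 = 1/5
!A = !2/5 = 3/5
B && B = 1/5 && 1/5 = 1/5
!A || (B && B) = 3/5 || 1/5 = 3/5
B && A = 1/5 && 2/5 = 1/5
(!A || (B && B)) || (B && A) = 3/5 || 1/5 = 3/5
(!A && ((A -> B) && B)) && ((!A || (B && B)) || (B && A)) = 1/5 && 3/5 = 1/5
B && B = 1/5 && 1/5 = 1/5
!(B && B) = !1/5 = 4/5
!!(B && B) = !4/5 = 1/5
!!!(B && B) = !1/5 = 4/5
((!A && ((A -> B) && B)) && ((!A || (B && B)) || (B && A))) || !!!(B && B) = 1/5 || 4/5 = 4/5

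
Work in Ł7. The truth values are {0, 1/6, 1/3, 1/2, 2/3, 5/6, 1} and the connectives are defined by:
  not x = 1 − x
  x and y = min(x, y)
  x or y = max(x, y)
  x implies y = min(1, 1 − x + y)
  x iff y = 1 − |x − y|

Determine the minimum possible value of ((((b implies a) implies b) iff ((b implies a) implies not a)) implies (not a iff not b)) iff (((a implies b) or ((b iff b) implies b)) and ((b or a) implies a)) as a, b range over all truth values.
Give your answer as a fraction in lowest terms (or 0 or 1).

Take a = 1/2, b = 0:
b implies a = 0 implies 1/2 = 1
(b implies a) implies b = 1 implies 0 = 0
b implies a = 0 implies 1/2 = 1
not a = not 1/2 = 1/2
(b implies a) implies not a = 1 implies 1/2 = 1/2
((b implies a) implies b) iff ((b implies a) implies not a) = 0 iff 1/2 = 1/2
not a = not 1/2 = 1/2
not b = not 0 = 1
not a iff not b = 1/2 iff 1 = 1/2
(((b implies a) implies b) iff ((b implies a) implies not a)) implies (not a iff not b) = 1/2 implies 1/2 = 1
a implies b = 1/2 implies 0 = 1/2
b iff b = 0 iff 0 = 1
(b iff b) implies b = 1 implies 0 = 0
(a implies b) or ((b iff b) implies b) = 1/2 or 0 = 1/2
b or a = 0 or 1/2 = 1/2
(b or a) implies a = 1/2 implies 1/2 = 1
((a implies b) or ((b iff b) implies b)) and ((b or a) implies a) = 1/2 and 1 = 1/2
((((b implies a) implies b) iff ((b implies a) implies not a)) implies (not a iff not b)) iff (((a implies b) or ((b iff b) implies b)) and ((b or a) implies a)) = 1 iff 1/2 = 1/2
No assignment yields a value below 1/2, so this is the minimum.

1/2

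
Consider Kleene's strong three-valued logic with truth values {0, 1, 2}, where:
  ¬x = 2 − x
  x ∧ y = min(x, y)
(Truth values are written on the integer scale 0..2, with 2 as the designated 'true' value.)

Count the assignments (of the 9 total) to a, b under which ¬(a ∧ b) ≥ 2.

5

a = 0, b = 0 ↦ 2  ≥
a = 0, b = 1 ↦ 2  ≥
a = 0, b = 2 ↦ 2  ≥
a = 1, b = 0 ↦ 2  ≥
a = 1, b = 1 ↦ 1  <
a = 1, b = 2 ↦ 1  <
a = 2, b = 0 ↦ 2  ≥
a = 2, b = 1 ↦ 1  <
a = 2, b = 2 ↦ 0  <
So 5 of the 9 assignments meet the threshold.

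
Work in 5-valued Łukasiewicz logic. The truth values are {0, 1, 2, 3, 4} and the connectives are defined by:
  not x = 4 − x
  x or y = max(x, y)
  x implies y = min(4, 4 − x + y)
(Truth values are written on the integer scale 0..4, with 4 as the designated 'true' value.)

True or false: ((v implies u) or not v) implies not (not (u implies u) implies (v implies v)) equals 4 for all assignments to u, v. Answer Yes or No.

Counterexample: take u = 0, v = 0.
v implies u = 0 implies 0 = 4
not v = not 0 = 4
(v implies u) or not v = 4 or 4 = 4
u implies u = 0 implies 0 = 4
not (u implies u) = not 4 = 0
v implies v = 0 implies 0 = 4
not (u implies u) implies (v implies v) = 0 implies 4 = 4
not (not (u implies u) implies (v implies v)) = not 4 = 0
((v implies u) or not v) implies not (not (u implies u) implies (v implies v)) = 4 implies 0 = 0
This gives 0 ≠ 4.

No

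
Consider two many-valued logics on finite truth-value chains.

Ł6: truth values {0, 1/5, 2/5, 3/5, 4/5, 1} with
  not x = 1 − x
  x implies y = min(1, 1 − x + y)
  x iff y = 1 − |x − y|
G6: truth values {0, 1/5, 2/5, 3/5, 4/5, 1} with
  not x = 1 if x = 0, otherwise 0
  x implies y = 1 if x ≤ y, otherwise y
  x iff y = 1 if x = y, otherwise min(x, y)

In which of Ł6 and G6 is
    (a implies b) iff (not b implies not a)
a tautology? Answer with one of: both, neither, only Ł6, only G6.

only Ł6

In Ł6: every assignment gives 1 — tautology.
In G6: at a = 2/5, b = 1/5 the value is 1/5 — not a tautology.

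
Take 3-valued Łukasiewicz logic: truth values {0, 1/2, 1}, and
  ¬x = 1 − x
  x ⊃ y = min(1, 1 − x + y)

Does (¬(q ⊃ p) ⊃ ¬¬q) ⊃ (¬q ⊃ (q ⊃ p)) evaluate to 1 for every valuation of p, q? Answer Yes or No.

p = 0, q = 0 ↦ 1
p = 0, q = 1/2 ↦ 1
p = 0, q = 1 ↦ 1
p = 1/2, q = 0 ↦ 1
p = 1/2, q = 1/2 ↦ 1
p = 1/2, q = 1 ↦ 1
p = 1, q = 0 ↦ 1
p = 1, q = 1/2 ↦ 1
p = 1, q = 1 ↦ 1
Every assignment gives a value ≥ 1.

Yes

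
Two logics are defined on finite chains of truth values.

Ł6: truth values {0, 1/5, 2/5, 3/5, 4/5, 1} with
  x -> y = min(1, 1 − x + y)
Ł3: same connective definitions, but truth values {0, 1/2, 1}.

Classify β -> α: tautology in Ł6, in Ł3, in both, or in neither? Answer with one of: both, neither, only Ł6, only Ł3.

neither

In Ł6: at α = 0, β = 1/5 the value is 4/5 — not a tautology.
In Ł3: at α = 0, β = 1/2 the value is 1/2 — not a tautology.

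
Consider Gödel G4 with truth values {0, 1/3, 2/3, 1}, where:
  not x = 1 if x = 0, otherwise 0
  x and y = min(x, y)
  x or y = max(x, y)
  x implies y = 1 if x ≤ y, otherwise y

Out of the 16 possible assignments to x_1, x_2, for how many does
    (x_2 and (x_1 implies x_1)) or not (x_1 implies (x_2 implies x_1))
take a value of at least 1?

x_1 = 0, x_2 = 0 ↦ 0  <
x_1 = 0, x_2 = 1/3 ↦ 1/3  <
x_1 = 0, x_2 = 2/3 ↦ 2/3  <
x_1 = 0, x_2 = 1 ↦ 1  ≥
x_1 = 1/3, x_2 = 0 ↦ 0  <
x_1 = 1/3, x_2 = 1/3 ↦ 1/3  <
x_1 = 1/3, x_2 = 2/3 ↦ 2/3  <
x_1 = 1/3, x_2 = 1 ↦ 1  ≥
x_1 = 2/3, x_2 = 0 ↦ 0  <
x_1 = 2/3, x_2 = 1/3 ↦ 1/3  <
x_1 = 2/3, x_2 = 2/3 ↦ 2/3  <
x_1 = 2/3, x_2 = 1 ↦ 1  ≥
x_1 = 1, x_2 = 0 ↦ 0  <
x_1 = 1, x_2 = 1/3 ↦ 1/3  <
x_1 = 1, x_2 = 2/3 ↦ 2/3  <
x_1 = 1, x_2 = 1 ↦ 1  ≥
So 4 of the 16 assignments meet the threshold.

4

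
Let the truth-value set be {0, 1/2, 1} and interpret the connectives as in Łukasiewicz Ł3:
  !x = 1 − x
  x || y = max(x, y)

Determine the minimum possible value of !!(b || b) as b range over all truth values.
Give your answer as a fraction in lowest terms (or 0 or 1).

Take b = 0:
b || b = 0 || 0 = 0
!(b || b) = !0 = 1
!!(b || b) = !1 = 0
No assignment yields a value below 0, so this is the minimum.

0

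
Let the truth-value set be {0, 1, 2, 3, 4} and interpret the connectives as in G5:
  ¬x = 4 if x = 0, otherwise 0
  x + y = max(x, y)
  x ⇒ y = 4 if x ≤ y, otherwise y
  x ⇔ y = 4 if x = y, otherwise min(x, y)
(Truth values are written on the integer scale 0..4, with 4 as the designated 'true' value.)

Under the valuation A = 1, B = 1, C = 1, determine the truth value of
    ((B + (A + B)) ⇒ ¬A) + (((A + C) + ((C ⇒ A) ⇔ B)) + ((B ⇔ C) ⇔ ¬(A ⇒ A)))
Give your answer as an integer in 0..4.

A + B = 1 + 1 = 1
B + (A + B) = 1 + 1 = 1
¬A = ¬1 = 0
(B + (A + B)) ⇒ ¬A = 1 ⇒ 0 = 0
A + C = 1 + 1 = 1
C ⇒ A = 1 ⇒ 1 = 4
(C ⇒ A) ⇔ B = 4 ⇔ 1 = 1
(A + C) + ((C ⇒ A) ⇔ B) = 1 + 1 = 1
B ⇔ C = 1 ⇔ 1 = 4
A ⇒ A = 1 ⇒ 1 = 4
¬(A ⇒ A) = ¬4 = 0
(B ⇔ C) ⇔ ¬(A ⇒ A) = 4 ⇔ 0 = 0
((A + C) + ((C ⇒ A) ⇔ B)) + ((B ⇔ C) ⇔ ¬(A ⇒ A)) = 1 + 0 = 1
((B + (A + B)) ⇒ ¬A) + (((A + C) + ((C ⇒ A) ⇔ B)) + ((B ⇔ C) ⇔ ¬(A ⇒ A))) = 0 + 1 = 1

1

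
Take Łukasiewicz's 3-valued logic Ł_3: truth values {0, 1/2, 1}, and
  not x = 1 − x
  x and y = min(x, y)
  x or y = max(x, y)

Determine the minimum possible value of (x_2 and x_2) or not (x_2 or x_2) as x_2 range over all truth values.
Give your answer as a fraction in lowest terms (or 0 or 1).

Take x_2 = 1/2:
x_2 and x_2 = 1/2 and 1/2 = 1/2
x_2 or x_2 = 1/2 or 1/2 = 1/2
not (x_2 or x_2) = not 1/2 = 1/2
(x_2 and x_2) or not (x_2 or x_2) = 1/2 or 1/2 = 1/2
No assignment yields a value below 1/2, so this is the minimum.

1/2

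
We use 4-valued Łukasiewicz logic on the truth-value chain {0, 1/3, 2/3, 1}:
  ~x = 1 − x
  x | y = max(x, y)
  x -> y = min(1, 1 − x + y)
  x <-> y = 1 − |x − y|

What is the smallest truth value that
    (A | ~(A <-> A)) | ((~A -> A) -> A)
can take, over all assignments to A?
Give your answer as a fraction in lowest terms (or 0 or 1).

Take A = 1/3:
A <-> A = 1/3 <-> 1/3 = 1
~(A <-> A) = ~1 = 0
A | ~(A <-> A) = 1/3 | 0 = 1/3
~A = ~1/3 = 2/3
~A -> A = 2/3 -> 1/3 = 2/3
(~A -> A) -> A = 2/3 -> 1/3 = 2/3
(A | ~(A <-> A)) | ((~A -> A) -> A) = 1/3 | 2/3 = 2/3
No assignment yields a value below 2/3, so this is the minimum.

2/3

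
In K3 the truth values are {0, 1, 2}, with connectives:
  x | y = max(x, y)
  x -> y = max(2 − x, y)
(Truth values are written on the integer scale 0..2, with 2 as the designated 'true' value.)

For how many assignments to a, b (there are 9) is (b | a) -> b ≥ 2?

4

a = 0, b = 0 ↦ 2  ≥
a = 0, b = 1 ↦ 1  <
a = 0, b = 2 ↦ 2  ≥
a = 1, b = 0 ↦ 1  <
a = 1, b = 1 ↦ 1  <
a = 1, b = 2 ↦ 2  ≥
a = 2, b = 0 ↦ 0  <
a = 2, b = 1 ↦ 1  <
a = 2, b = 2 ↦ 2  ≥
So 4 of the 9 assignments meet the threshold.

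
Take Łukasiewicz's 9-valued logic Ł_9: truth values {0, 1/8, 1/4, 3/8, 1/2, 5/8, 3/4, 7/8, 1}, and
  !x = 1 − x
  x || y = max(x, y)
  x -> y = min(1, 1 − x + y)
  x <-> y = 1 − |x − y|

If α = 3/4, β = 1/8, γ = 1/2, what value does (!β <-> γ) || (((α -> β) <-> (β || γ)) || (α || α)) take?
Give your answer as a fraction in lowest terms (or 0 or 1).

!β = !1/8 = 7/8
!β <-> γ = 7/8 <-> 1/2 = 5/8
α -> β = 3/4 -> 1/8 = 3/8
β || γ = 1/8 || 1/2 = 1/2
(α -> β) <-> (β || γ) = 3/8 <-> 1/2 = 7/8
α || α = 3/4 || 3/4 = 3/4
((α -> β) <-> (β || γ)) || (α || α) = 7/8 || 3/4 = 7/8
(!β <-> γ) || (((α -> β) <-> (β || γ)) || (α || α)) = 5/8 || 7/8 = 7/8

7/8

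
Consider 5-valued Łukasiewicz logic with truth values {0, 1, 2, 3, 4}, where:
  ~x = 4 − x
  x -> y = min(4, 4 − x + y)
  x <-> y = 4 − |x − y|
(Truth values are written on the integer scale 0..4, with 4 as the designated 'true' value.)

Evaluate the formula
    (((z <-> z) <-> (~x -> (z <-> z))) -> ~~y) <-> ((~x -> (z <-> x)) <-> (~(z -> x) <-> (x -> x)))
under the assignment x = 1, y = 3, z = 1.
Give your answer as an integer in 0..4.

1

z <-> z = 1 <-> 1 = 4
~x = ~1 = 3
z <-> z = 1 <-> 1 = 4
~x -> (z <-> z) = 3 -> 4 = 4
(z <-> z) <-> (~x -> (z <-> z)) = 4 <-> 4 = 4
~y = ~3 = 1
~~y = ~1 = 3
((z <-> z) <-> (~x -> (z <-> z))) -> ~~y = 4 -> 3 = 3
~x = ~1 = 3
z <-> x = 1 <-> 1 = 4
~x -> (z <-> x) = 3 -> 4 = 4
z -> x = 1 -> 1 = 4
~(z -> x) = ~4 = 0
x -> x = 1 -> 1 = 4
~(z -> x) <-> (x -> x) = 0 <-> 4 = 0
(~x -> (z <-> x)) <-> (~(z -> x) <-> (x -> x)) = 4 <-> 0 = 0
(((z <-> z) <-> (~x -> (z <-> z))) -> ~~y) <-> ((~x -> (z <-> x)) <-> (~(z -> x) <-> (x -> x))) = 3 <-> 0 = 1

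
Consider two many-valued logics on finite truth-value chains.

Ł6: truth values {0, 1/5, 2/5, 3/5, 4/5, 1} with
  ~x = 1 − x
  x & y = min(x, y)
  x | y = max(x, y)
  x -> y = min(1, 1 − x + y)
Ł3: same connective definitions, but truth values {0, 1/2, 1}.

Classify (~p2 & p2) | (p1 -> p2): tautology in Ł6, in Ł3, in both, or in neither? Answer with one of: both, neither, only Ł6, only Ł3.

In Ł6: at p1 = 1/5, p2 = 0 the value is 4/5 — not a tautology.
In Ł3: at p1 = 1/2, p2 = 0 the value is 1/2 — not a tautology.

neither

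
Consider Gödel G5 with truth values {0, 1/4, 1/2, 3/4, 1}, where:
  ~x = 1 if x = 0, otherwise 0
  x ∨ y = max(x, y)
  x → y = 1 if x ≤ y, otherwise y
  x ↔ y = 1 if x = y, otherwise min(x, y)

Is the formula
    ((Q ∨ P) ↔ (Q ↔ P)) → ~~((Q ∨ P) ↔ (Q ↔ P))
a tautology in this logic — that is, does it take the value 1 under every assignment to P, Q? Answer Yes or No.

At P = 1/2, Q = 1/2, for instance:
Q ∨ P = 1/2 ∨ 1/2 = 1/2
Q ↔ P = 1/2 ↔ 1/2 = 1
(Q ∨ P) ↔ (Q ↔ P) = 1/2 ↔ 1 = 1/2
~((Q ∨ P) ↔ (Q ↔ P)) = ~1/2 = 0
~~((Q ∨ P) ↔ (Q ↔ P)) = ~0 = 1
((Q ∨ P) ↔ (Q ↔ P)) → ~~((Q ∨ P) ↔ (Q ↔ P)) = 1/2 → 1 = 1
and checking the remaining 24 assignments likewise gives ≥ 1 in every case.

Yes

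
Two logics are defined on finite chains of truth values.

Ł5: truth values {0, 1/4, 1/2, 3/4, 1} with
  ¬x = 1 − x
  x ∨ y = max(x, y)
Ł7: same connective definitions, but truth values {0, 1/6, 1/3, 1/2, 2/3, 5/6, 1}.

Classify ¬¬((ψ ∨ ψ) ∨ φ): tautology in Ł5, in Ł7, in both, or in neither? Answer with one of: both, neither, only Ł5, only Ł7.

In Ł5: at φ = 0, ψ = 0 the value is 0 — not a tautology.
In Ł7: at φ = 0, ψ = 0 the value is 0 — not a tautology.

neither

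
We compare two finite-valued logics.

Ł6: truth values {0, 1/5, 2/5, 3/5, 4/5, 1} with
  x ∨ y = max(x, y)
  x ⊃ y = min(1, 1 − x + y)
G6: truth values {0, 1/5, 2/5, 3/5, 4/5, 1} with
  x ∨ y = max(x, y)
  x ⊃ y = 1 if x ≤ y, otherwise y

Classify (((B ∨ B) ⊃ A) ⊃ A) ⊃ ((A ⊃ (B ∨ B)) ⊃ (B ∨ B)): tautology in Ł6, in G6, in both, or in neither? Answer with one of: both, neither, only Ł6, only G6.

In Ł6: every assignment gives 1 — tautology.
In G6: at A = 0, B = 1/5 the value is 1/5 — not a tautology.

only Ł6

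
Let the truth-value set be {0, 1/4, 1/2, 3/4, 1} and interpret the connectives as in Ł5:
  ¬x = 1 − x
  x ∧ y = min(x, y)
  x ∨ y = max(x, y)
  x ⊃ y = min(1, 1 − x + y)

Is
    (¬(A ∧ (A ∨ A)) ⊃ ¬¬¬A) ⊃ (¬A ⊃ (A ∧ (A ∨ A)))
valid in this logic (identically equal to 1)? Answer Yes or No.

Counterexample: take A = 0.
A ∨ A = 0 ∨ 0 = 0
A ∧ (A ∨ A) = 0 ∧ 0 = 0
¬(A ∧ (A ∨ A)) = ¬0 = 1
¬A = ¬0 = 1
¬¬A = ¬1 = 0
¬¬¬A = ¬0 = 1
¬(A ∧ (A ∨ A)) ⊃ ¬¬¬A = 1 ⊃ 1 = 1
¬A = ¬0 = 1
A ∨ A = 0 ∨ 0 = 0
A ∧ (A ∨ A) = 0 ∧ 0 = 0
¬A ⊃ (A ∧ (A ∨ A)) = 1 ⊃ 0 = 0
(¬(A ∧ (A ∨ A)) ⊃ ¬¬¬A) ⊃ (¬A ⊃ (A ∧ (A ∨ A))) = 1 ⊃ 0 = 0
This gives 0 ≠ 1.

No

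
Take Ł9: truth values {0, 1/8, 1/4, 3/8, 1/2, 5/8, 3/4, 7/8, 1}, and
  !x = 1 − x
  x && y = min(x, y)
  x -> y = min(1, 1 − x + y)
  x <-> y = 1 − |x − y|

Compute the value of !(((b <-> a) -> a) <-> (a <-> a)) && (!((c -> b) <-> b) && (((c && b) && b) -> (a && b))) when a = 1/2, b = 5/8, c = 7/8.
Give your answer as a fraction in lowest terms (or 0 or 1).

1/8

b <-> a = 5/8 <-> 1/2 = 7/8
(b <-> a) -> a = 7/8 -> 1/2 = 5/8
a <-> a = 1/2 <-> 1/2 = 1
((b <-> a) -> a) <-> (a <-> a) = 5/8 <-> 1 = 5/8
!(((b <-> a) -> a) <-> (a <-> a)) = !5/8 = 3/8
c -> b = 7/8 -> 5/8 = 3/4
(c -> b) <-> b = 3/4 <-> 5/8 = 7/8
!((c -> b) <-> b) = !7/8 = 1/8
c && b = 7/8 && 5/8 = 5/8
(c && b) && b = 5/8 && 5/8 = 5/8
a && b = 1/2 && 5/8 = 1/2
((c && b) && b) -> (a && b) = 5/8 -> 1/2 = 7/8
!((c -> b) <-> b) && (((c && b) && b) -> (a && b)) = 1/8 && 7/8 = 1/8
!(((b <-> a) -> a) <-> (a <-> a)) && (!((c -> b) <-> b) && (((c && b) && b) -> (a && b))) = 3/8 && 1/8 = 1/8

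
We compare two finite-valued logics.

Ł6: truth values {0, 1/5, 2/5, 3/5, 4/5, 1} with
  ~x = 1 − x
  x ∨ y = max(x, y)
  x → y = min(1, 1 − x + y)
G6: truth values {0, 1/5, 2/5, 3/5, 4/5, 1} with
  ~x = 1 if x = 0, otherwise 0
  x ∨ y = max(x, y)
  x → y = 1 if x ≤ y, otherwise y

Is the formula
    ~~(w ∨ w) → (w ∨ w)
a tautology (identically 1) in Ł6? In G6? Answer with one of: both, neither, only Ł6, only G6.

In Ł6: every assignment gives 1 — tautology.
In G6: at w = 1/5 the value is 1/5 — not a tautology.

only Ł6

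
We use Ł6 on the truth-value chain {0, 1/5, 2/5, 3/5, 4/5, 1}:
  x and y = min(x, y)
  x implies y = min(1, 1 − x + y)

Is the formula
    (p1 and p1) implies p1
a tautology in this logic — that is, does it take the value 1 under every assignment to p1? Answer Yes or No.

Yes

p1 = 0 ↦ 1
p1 = 1/5 ↦ 1
p1 = 2/5 ↦ 1
p1 = 3/5 ↦ 1
p1 = 4/5 ↦ 1
p1 = 1 ↦ 1
Every assignment gives a value ≥ 1.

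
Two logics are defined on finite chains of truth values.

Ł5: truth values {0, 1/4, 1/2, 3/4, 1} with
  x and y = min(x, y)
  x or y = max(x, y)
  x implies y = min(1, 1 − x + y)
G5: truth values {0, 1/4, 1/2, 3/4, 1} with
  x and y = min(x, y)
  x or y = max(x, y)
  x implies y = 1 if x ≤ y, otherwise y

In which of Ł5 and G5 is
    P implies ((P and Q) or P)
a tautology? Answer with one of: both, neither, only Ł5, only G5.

In Ł5: every assignment gives 1 — tautology.
In G5: every assignment gives 1 — tautology.

both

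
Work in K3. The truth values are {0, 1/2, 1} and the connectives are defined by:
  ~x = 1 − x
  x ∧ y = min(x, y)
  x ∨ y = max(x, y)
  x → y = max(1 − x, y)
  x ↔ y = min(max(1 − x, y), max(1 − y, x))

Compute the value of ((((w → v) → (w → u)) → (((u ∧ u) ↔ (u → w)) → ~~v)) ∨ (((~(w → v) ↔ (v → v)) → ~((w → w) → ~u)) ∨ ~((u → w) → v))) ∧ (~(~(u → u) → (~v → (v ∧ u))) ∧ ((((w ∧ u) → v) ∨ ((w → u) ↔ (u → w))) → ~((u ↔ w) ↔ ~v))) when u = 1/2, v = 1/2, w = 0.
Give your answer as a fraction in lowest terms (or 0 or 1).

1/2

w → v = 0 → 1/2 = 1
w → u = 0 → 1/2 = 1
(w → v) → (w → u) = 1 → 1 = 1
u ∧ u = 1/2 ∧ 1/2 = 1/2
u → w = 1/2 → 0 = 1/2
(u ∧ u) ↔ (u → w) = 1/2 ↔ 1/2 = 1/2
~v = ~1/2 = 1/2
~~v = ~1/2 = 1/2
((u ∧ u) ↔ (u → w)) → ~~v = 1/2 → 1/2 = 1/2
((w → v) → (w → u)) → (((u ∧ u) ↔ (u → w)) → ~~v) = 1 → 1/2 = 1/2
w → v = 0 → 1/2 = 1
~(w → v) = ~1 = 0
v → v = 1/2 → 1/2 = 1/2
~(w → v) ↔ (v → v) = 0 ↔ 1/2 = 1/2
w → w = 0 → 0 = 1
~u = ~1/2 = 1/2
(w → w) → ~u = 1 → 1/2 = 1/2
~((w → w) → ~u) = ~1/2 = 1/2
(~(w → v) ↔ (v → v)) → ~((w → w) → ~u) = 1/2 → 1/2 = 1/2
u → w = 1/2 → 0 = 1/2
(u → w) → v = 1/2 → 1/2 = 1/2
~((u → w) → v) = ~1/2 = 1/2
((~(w → v) ↔ (v → v)) → ~((w → w) → ~u)) ∨ ~((u → w) → v) = 1/2 ∨ 1/2 = 1/2
(((w → v) → (w → u)) → (((u ∧ u) ↔ (u → w)) → ~~v)) ∨ (((~(w → v) ↔ (v → v)) → ~((w → w) → ~u)) ∨ ~((u → w) → v)) = 1/2 ∨ 1/2 = 1/2
u → u = 1/2 → 1/2 = 1/2
~(u → u) = ~1/2 = 1/2
~v = ~1/2 = 1/2
v ∧ u = 1/2 ∧ 1/2 = 1/2
~v → (v ∧ u) = 1/2 → 1/2 = 1/2
~(u → u) → (~v → (v ∧ u)) = 1/2 → 1/2 = 1/2
~(~(u → u) → (~v → (v ∧ u))) = ~1/2 = 1/2
w ∧ u = 0 ∧ 1/2 = 0
(w ∧ u) → v = 0 → 1/2 = 1
w → u = 0 → 1/2 = 1
u → w = 1/2 → 0 = 1/2
(w → u) ↔ (u → w) = 1 ↔ 1/2 = 1/2
((w ∧ u) → v) ∨ ((w → u) ↔ (u → w)) = 1 ∨ 1/2 = 1
u ↔ w = 1/2 ↔ 0 = 1/2
~v = ~1/2 = 1/2
(u ↔ w) ↔ ~v = 1/2 ↔ 1/2 = 1/2
~((u ↔ w) ↔ ~v) = ~1/2 = 1/2
(((w ∧ u) → v) ∨ ((w → u) ↔ (u → w))) → ~((u ↔ w) ↔ ~v) = 1 → 1/2 = 1/2
~(~(u → u) → (~v → (v ∧ u))) ∧ ((((w ∧ u) → v) ∨ ((w → u) ↔ (u → w))) → ~((u ↔ w) ↔ ~v)) = 1/2 ∧ 1/2 = 1/2
((((w → v) → (w → u)) → (((u ∧ u) ↔ (u → w)) → ~~v)) ∨ (((~(w → v) ↔ (v → v)) → ~((w → w) → ~u)) ∨ ~((u → w) → v))) ∧ (~(~(u → u) → (~v → (v ∧ u))) ∧ ((((w ∧ u) → v) ∨ ((w → u) ↔ (u → w))) → ~((u ↔ w) ↔ ~v))) = 1/2 ∧ 1/2 = 1/2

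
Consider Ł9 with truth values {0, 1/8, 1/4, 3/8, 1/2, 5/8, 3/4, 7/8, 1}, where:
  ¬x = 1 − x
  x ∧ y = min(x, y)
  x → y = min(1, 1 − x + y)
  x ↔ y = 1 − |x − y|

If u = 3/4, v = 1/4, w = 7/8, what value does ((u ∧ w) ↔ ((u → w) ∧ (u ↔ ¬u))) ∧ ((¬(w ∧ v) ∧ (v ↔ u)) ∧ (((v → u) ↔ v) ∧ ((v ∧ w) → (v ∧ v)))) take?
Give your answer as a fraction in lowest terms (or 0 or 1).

1/4

u ∧ w = 3/4 ∧ 7/8 = 3/4
u → w = 3/4 → 7/8 = 1
¬u = ¬3/4 = 1/4
u ↔ ¬u = 3/4 ↔ 1/4 = 1/2
(u → w) ∧ (u ↔ ¬u) = 1 ∧ 1/2 = 1/2
(u ∧ w) ↔ ((u → w) ∧ (u ↔ ¬u)) = 3/4 ↔ 1/2 = 3/4
w ∧ v = 7/8 ∧ 1/4 = 1/4
¬(w ∧ v) = ¬1/4 = 3/4
v ↔ u = 1/4 ↔ 3/4 = 1/2
¬(w ∧ v) ∧ (v ↔ u) = 3/4 ∧ 1/2 = 1/2
v → u = 1/4 → 3/4 = 1
(v → u) ↔ v = 1 ↔ 1/4 = 1/4
v ∧ w = 1/4 ∧ 7/8 = 1/4
v ∧ v = 1/4 ∧ 1/4 = 1/4
(v ∧ w) → (v ∧ v) = 1/4 → 1/4 = 1
((v → u) ↔ v) ∧ ((v ∧ w) → (v ∧ v)) = 1/4 ∧ 1 = 1/4
(¬(w ∧ v) ∧ (v ↔ u)) ∧ (((v → u) ↔ v) ∧ ((v ∧ w) → (v ∧ v))) = 1/2 ∧ 1/4 = 1/4
((u ∧ w) ↔ ((u → w) ∧ (u ↔ ¬u))) ∧ ((¬(w ∧ v) ∧ (v ↔ u)) ∧ (((v → u) ↔ v) ∧ ((v ∧ w) → (v ∧ v)))) = 3/4 ∧ 1/4 = 1/4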